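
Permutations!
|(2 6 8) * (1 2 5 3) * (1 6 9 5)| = 7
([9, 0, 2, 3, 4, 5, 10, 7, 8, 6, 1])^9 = [1, 10, 2, 3, 4, 5, 9, 7, 8, 0, 6]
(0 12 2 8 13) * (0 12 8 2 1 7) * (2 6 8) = (0 2 6 8 13 12 1 7) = [2, 7, 6, 3, 4, 5, 8, 0, 13, 9, 10, 11, 1, 12]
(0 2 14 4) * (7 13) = [2, 1, 14, 3, 0, 5, 6, 13, 8, 9, 10, 11, 12, 7, 4] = (0 2 14 4)(7 13)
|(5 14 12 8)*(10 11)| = 4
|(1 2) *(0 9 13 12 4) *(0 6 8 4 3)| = 30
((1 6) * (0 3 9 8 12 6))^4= ((0 3 9 8 12 6 1))^4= (0 12 3 6 9 1 8)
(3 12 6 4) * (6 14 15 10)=(3 12 14 15 10 6 4)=[0, 1, 2, 12, 3, 5, 4, 7, 8, 9, 6, 11, 14, 13, 15, 10]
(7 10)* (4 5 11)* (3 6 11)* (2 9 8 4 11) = [0, 1, 9, 6, 5, 3, 2, 10, 4, 8, 7, 11] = (11)(2 9 8 4 5 3 6)(7 10)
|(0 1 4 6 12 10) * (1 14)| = |(0 14 1 4 6 12 10)| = 7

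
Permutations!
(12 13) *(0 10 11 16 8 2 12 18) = (0 10 11 16 8 2 12 13 18) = [10, 1, 12, 3, 4, 5, 6, 7, 2, 9, 11, 16, 13, 18, 14, 15, 8, 17, 0]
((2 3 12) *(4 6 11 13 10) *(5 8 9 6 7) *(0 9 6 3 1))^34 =(0 2 3)(1 12 9)(4 5 6 13)(7 8 11 10)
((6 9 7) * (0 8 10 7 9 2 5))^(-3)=(0 6 8 2 10 5 7)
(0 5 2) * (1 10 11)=(0 5 2)(1 10 11)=[5, 10, 0, 3, 4, 2, 6, 7, 8, 9, 11, 1]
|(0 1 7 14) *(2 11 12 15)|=4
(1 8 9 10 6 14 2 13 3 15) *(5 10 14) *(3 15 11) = (1 8 9 14 2 13 15)(3 11)(5 10 6) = [0, 8, 13, 11, 4, 10, 5, 7, 9, 14, 6, 3, 12, 15, 2, 1]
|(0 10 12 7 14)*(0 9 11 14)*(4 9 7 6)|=9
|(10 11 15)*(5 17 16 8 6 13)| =6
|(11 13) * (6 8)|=2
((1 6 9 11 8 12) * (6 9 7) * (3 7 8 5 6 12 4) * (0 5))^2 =(0 6 4 7 1 11 5 8 3 12 9)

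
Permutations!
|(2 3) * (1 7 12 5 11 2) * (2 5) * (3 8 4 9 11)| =10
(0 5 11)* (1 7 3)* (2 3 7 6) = (0 5 11)(1 6 2 3) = [5, 6, 3, 1, 4, 11, 2, 7, 8, 9, 10, 0]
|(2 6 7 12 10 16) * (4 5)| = 6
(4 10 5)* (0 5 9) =(0 5 4 10 9) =[5, 1, 2, 3, 10, 4, 6, 7, 8, 0, 9]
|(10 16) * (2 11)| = |(2 11)(10 16)| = 2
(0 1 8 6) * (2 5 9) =[1, 8, 5, 3, 4, 9, 0, 7, 6, 2] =(0 1 8 6)(2 5 9)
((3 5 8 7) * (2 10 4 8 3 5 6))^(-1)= (2 6 3 5 7 8 4 10)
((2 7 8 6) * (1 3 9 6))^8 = ((1 3 9 6 2 7 8))^8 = (1 3 9 6 2 7 8)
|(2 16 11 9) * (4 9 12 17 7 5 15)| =10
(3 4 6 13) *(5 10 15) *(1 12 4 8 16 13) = (1 12 4 6)(3 8 16 13)(5 10 15) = [0, 12, 2, 8, 6, 10, 1, 7, 16, 9, 15, 11, 4, 3, 14, 5, 13]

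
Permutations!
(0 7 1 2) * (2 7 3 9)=[3, 7, 0, 9, 4, 5, 6, 1, 8, 2]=(0 3 9 2)(1 7)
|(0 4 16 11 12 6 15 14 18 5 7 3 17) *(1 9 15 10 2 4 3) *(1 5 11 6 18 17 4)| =|(0 3 4 16 6 10 2 1 9 15 14 17)(5 7)(11 12 18)| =12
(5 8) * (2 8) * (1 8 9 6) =[0, 8, 9, 3, 4, 2, 1, 7, 5, 6] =(1 8 5 2 9 6)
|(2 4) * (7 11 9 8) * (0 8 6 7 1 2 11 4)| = |(0 8 1 2)(4 11 9 6 7)| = 20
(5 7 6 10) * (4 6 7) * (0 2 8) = (0 2 8)(4 6 10 5) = [2, 1, 8, 3, 6, 4, 10, 7, 0, 9, 5]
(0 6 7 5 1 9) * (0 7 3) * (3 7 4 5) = [6, 9, 2, 0, 5, 1, 7, 3, 8, 4] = (0 6 7 3)(1 9 4 5)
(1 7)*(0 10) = (0 10)(1 7) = [10, 7, 2, 3, 4, 5, 6, 1, 8, 9, 0]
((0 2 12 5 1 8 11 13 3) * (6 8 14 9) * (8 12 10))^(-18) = (14)(0 8 3 10 13 2 11)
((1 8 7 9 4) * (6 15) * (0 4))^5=(0 9 7 8 1 4)(6 15)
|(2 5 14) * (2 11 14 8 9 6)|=|(2 5 8 9 6)(11 14)|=10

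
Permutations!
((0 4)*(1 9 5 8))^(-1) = (0 4)(1 8 5 9)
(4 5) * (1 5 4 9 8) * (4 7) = (1 5 9 8)(4 7) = [0, 5, 2, 3, 7, 9, 6, 4, 1, 8]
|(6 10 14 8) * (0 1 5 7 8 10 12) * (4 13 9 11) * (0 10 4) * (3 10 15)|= |(0 1 5 7 8 6 12 15 3 10 14 4 13 9 11)|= 15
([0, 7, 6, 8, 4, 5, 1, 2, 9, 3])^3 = (9)(1 6 2 7)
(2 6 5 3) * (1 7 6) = [0, 7, 1, 2, 4, 3, 5, 6] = (1 7 6 5 3 2)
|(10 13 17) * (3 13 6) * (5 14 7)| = 15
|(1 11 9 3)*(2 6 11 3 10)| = 10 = |(1 3)(2 6 11 9 10)|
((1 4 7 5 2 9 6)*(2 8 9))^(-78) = ((1 4 7 5 8 9 6))^(-78) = (1 6 9 8 5 7 4)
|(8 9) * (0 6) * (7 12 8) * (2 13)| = 4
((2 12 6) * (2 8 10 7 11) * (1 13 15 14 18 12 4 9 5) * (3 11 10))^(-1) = ((1 13 15 14 18 12 6 8 3 11 2 4 9 5)(7 10))^(-1) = (1 5 9 4 2 11 3 8 6 12 18 14 15 13)(7 10)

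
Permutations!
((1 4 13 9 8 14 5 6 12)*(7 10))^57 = ((1 4 13 9 8 14 5 6 12)(7 10))^57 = (1 9 5)(4 8 6)(7 10)(12 13 14)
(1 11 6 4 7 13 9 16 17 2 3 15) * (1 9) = (1 11 6 4 7 13)(2 3 15 9 16 17) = [0, 11, 3, 15, 7, 5, 4, 13, 8, 16, 10, 6, 12, 1, 14, 9, 17, 2]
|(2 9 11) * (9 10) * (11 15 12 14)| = 7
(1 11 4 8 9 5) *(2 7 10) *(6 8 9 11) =(1 6 8 11 4 9 5)(2 7 10) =[0, 6, 7, 3, 9, 1, 8, 10, 11, 5, 2, 4]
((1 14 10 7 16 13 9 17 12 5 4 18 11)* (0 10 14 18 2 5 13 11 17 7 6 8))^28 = (1 18 17 12 13 9 7 16 11)(2 5 4)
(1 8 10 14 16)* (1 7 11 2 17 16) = (1 8 10 14)(2 17 16 7 11) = [0, 8, 17, 3, 4, 5, 6, 11, 10, 9, 14, 2, 12, 13, 1, 15, 7, 16]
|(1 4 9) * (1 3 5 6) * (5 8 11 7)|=|(1 4 9 3 8 11 7 5 6)|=9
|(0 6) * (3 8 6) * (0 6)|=3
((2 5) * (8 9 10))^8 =(8 10 9)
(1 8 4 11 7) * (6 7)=(1 8 4 11 6 7)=[0, 8, 2, 3, 11, 5, 7, 1, 4, 9, 10, 6]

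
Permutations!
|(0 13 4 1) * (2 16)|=|(0 13 4 1)(2 16)|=4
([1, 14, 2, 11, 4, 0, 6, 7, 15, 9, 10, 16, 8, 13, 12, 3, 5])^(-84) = (0 3 14 16 8)(1 11 12 5 15)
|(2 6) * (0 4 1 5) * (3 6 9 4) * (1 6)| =4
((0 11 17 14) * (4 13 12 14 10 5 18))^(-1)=(0 14 12 13 4 18 5 10 17 11)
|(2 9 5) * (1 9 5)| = |(1 9)(2 5)| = 2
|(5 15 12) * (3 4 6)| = 3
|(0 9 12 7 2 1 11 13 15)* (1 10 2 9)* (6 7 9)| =10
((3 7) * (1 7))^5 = ((1 7 3))^5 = (1 3 7)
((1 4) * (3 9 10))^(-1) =(1 4)(3 10 9)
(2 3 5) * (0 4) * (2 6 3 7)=(0 4)(2 7)(3 5 6)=[4, 1, 7, 5, 0, 6, 3, 2]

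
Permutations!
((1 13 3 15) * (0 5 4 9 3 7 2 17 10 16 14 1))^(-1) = (0 15 3 9 4 5)(1 14 16 10 17 2 7 13)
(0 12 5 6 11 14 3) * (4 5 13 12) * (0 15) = (0 4 5 6 11 14 3 15)(12 13) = [4, 1, 2, 15, 5, 6, 11, 7, 8, 9, 10, 14, 13, 12, 3, 0]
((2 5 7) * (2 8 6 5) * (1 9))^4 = (9)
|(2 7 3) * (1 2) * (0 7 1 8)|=|(0 7 3 8)(1 2)|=4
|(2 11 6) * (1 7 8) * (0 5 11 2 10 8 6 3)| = |(0 5 11 3)(1 7 6 10 8)| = 20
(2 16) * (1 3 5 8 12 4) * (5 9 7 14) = [0, 3, 16, 9, 1, 8, 6, 14, 12, 7, 10, 11, 4, 13, 5, 15, 2] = (1 3 9 7 14 5 8 12 4)(2 16)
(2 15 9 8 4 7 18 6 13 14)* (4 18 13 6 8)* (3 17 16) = (2 15 9 4 7 13 14)(3 17 16)(8 18) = [0, 1, 15, 17, 7, 5, 6, 13, 18, 4, 10, 11, 12, 14, 2, 9, 3, 16, 8]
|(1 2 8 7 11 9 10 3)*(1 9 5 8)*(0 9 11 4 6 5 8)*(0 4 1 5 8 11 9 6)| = |(11)(0 6 8 7 1 2 5 4)(3 9 10)| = 24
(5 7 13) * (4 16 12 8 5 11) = (4 16 12 8 5 7 13 11) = [0, 1, 2, 3, 16, 7, 6, 13, 5, 9, 10, 4, 8, 11, 14, 15, 12]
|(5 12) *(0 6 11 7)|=|(0 6 11 7)(5 12)|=4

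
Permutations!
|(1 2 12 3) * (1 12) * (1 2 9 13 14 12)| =|(1 9 13 14 12 3)| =6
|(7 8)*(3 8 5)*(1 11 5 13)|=7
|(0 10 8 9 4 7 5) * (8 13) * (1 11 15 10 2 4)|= 35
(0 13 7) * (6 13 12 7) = (0 12 7)(6 13) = [12, 1, 2, 3, 4, 5, 13, 0, 8, 9, 10, 11, 7, 6]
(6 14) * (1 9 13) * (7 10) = (1 9 13)(6 14)(7 10) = [0, 9, 2, 3, 4, 5, 14, 10, 8, 13, 7, 11, 12, 1, 6]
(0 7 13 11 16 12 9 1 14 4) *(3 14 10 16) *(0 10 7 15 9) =(0 15 9 1 7 13 11 3 14 4 10 16 12) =[15, 7, 2, 14, 10, 5, 6, 13, 8, 1, 16, 3, 0, 11, 4, 9, 12]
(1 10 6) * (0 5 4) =(0 5 4)(1 10 6) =[5, 10, 2, 3, 0, 4, 1, 7, 8, 9, 6]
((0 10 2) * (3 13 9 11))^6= ((0 10 2)(3 13 9 11))^6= (3 9)(11 13)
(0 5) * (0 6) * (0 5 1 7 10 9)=(0 1 7 10 9)(5 6)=[1, 7, 2, 3, 4, 6, 5, 10, 8, 0, 9]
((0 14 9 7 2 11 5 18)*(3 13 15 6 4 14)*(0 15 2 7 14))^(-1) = (0 4 6 15 18 5 11 2 13 3)(9 14)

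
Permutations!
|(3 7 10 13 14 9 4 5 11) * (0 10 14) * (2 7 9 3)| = |(0 10 13)(2 7 14 3 9 4 5 11)| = 24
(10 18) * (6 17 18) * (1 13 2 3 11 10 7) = (1 13 2 3 11 10 6 17 18 7) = [0, 13, 3, 11, 4, 5, 17, 1, 8, 9, 6, 10, 12, 2, 14, 15, 16, 18, 7]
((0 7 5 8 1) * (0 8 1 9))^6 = (9)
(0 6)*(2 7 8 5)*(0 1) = [6, 0, 7, 3, 4, 2, 1, 8, 5] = (0 6 1)(2 7 8 5)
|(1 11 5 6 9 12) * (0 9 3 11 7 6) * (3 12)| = 20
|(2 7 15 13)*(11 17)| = 4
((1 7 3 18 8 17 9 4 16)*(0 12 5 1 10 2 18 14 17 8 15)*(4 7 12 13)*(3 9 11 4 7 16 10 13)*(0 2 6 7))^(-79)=((0 3 14 17 11 4 10 6 7 9 16 13)(1 12 5)(2 18 15))^(-79)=(0 4 16 17 7 3 10 13 11 9 14 6)(1 5 12)(2 15 18)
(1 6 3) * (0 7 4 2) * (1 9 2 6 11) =(0 7 4 6 3 9 2)(1 11) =[7, 11, 0, 9, 6, 5, 3, 4, 8, 2, 10, 1]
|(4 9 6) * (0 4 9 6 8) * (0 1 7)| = 7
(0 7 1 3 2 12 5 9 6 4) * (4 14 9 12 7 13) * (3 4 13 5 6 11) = (0 5 12 6 14 9 11 3 2 7 1 4) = [5, 4, 7, 2, 0, 12, 14, 1, 8, 11, 10, 3, 6, 13, 9]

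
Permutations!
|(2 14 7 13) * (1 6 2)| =6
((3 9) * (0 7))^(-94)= (9)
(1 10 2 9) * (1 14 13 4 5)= (1 10 2 9 14 13 4 5)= [0, 10, 9, 3, 5, 1, 6, 7, 8, 14, 2, 11, 12, 4, 13]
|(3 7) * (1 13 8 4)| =|(1 13 8 4)(3 7)| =4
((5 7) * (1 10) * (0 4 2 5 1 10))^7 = ((10)(0 4 2 5 7 1))^7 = (10)(0 4 2 5 7 1)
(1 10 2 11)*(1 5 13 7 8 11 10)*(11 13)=[0, 1, 10, 3, 4, 11, 6, 8, 13, 9, 2, 5, 12, 7]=(2 10)(5 11)(7 8 13)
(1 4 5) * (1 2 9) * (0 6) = (0 6)(1 4 5 2 9) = [6, 4, 9, 3, 5, 2, 0, 7, 8, 1]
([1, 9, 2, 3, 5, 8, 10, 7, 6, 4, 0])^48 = (10)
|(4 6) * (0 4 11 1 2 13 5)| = 8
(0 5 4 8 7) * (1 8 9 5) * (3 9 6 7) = (0 1 8 3 9 5 4 6 7) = [1, 8, 2, 9, 6, 4, 7, 0, 3, 5]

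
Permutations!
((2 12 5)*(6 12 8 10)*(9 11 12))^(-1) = (2 5 12 11 9 6 10 8) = ((2 8 10 6 9 11 12 5))^(-1)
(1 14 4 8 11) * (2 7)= [0, 14, 7, 3, 8, 5, 6, 2, 11, 9, 10, 1, 12, 13, 4]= (1 14 4 8 11)(2 7)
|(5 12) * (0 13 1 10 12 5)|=5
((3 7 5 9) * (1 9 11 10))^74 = ((1 9 3 7 5 11 10))^74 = (1 5 9 11 3 10 7)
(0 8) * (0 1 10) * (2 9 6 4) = (0 8 1 10)(2 9 6 4) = [8, 10, 9, 3, 2, 5, 4, 7, 1, 6, 0]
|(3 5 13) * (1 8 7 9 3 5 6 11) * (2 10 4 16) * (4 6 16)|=|(1 8 7 9 3 16 2 10 6 11)(5 13)|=10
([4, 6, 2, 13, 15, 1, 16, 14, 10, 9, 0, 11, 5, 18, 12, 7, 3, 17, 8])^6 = [5, 8, 2, 4, 1, 18, 10, 16, 14, 9, 12, 11, 13, 15, 3, 6, 0, 17, 7]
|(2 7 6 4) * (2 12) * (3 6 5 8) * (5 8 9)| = |(2 7 8 3 6 4 12)(5 9)| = 14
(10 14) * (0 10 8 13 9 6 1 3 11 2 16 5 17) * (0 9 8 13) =(0 10 14 13 8)(1 3 11 2 16 5 17 9 6) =[10, 3, 16, 11, 4, 17, 1, 7, 0, 6, 14, 2, 12, 8, 13, 15, 5, 9]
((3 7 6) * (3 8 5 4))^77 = ((3 7 6 8 5 4))^77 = (3 4 5 8 6 7)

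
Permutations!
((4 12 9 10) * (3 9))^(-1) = (3 12 4 10 9)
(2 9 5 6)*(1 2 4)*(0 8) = (0 8)(1 2 9 5 6 4) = [8, 2, 9, 3, 1, 6, 4, 7, 0, 5]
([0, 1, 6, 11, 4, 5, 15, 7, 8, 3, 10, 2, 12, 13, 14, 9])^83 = [0, 1, 11, 9, 4, 5, 2, 7, 8, 15, 10, 3, 12, 13, 14, 6]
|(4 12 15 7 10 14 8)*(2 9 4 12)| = |(2 9 4)(7 10 14 8 12 15)| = 6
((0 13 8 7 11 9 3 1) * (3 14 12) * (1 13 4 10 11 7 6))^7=(0 3 10 8 9 1 12 4 13 11 6 14)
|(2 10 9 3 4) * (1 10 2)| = |(1 10 9 3 4)| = 5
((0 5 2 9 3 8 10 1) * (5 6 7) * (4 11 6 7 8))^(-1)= (0 1 10 8 6 11 4 3 9 2 5 7)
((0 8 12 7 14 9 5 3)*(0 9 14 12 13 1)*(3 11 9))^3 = (14)(0 1 13 8)(7 12)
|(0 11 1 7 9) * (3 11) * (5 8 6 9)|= 9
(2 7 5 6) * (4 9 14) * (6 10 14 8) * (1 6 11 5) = [0, 6, 7, 3, 9, 10, 2, 1, 11, 8, 14, 5, 12, 13, 4] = (1 6 2 7)(4 9 8 11 5 10 14)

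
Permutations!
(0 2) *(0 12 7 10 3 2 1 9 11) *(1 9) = [9, 1, 12, 2, 4, 5, 6, 10, 8, 11, 3, 0, 7] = (0 9 11)(2 12 7 10 3)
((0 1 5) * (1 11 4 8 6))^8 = (0 11 4 8 6 1 5)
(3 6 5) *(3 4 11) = [0, 1, 2, 6, 11, 4, 5, 7, 8, 9, 10, 3] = (3 6 5 4 11)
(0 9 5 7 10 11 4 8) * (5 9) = (0 5 7 10 11 4 8) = [5, 1, 2, 3, 8, 7, 6, 10, 0, 9, 11, 4]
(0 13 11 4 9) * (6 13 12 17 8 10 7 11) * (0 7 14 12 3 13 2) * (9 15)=[3, 1, 0, 13, 15, 5, 2, 11, 10, 7, 14, 4, 17, 6, 12, 9, 16, 8]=(0 3 13 6 2)(4 15 9 7 11)(8 10 14 12 17)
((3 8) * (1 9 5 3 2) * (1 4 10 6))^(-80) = ((1 9 5 3 8 2 4 10 6))^(-80) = (1 9 5 3 8 2 4 10 6)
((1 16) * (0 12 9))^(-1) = (0 9 12)(1 16)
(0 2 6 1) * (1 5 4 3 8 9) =[2, 0, 6, 8, 3, 4, 5, 7, 9, 1] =(0 2 6 5 4 3 8 9 1)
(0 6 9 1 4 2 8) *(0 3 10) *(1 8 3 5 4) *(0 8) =(0 6 9)(2 3 10 8 5 4) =[6, 1, 3, 10, 2, 4, 9, 7, 5, 0, 8]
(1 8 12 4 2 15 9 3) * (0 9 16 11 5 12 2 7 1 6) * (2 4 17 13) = (0 9 3 6)(1 8 4 7)(2 15 16 11 5 12 17 13) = [9, 8, 15, 6, 7, 12, 0, 1, 4, 3, 10, 5, 17, 2, 14, 16, 11, 13]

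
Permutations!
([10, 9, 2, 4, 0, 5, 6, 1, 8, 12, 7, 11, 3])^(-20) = (0 9)(1 4)(3 7)(10 12)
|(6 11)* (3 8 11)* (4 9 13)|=|(3 8 11 6)(4 9 13)|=12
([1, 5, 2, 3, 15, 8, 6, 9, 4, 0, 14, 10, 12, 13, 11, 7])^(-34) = (0 7 4 5)(1 9 15 8)(10 11 14)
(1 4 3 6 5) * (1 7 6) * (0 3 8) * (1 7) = (0 3 7 6 5 1 4 8) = [3, 4, 2, 7, 8, 1, 5, 6, 0]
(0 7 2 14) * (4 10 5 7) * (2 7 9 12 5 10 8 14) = [4, 1, 2, 3, 8, 9, 6, 7, 14, 12, 10, 11, 5, 13, 0] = (0 4 8 14)(5 9 12)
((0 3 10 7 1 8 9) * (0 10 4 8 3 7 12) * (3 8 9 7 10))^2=((0 10 12)(1 8 7)(3 4 9))^2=(0 12 10)(1 7 8)(3 9 4)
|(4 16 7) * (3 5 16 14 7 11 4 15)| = |(3 5 16 11 4 14 7 15)| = 8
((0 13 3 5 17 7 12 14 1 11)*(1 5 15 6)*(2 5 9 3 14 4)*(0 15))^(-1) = ((0 13 14 9 3)(1 11 15 6)(2 5 17 7 12 4))^(-1) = (0 3 9 14 13)(1 6 15 11)(2 4 12 7 17 5)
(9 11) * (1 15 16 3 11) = [0, 15, 2, 11, 4, 5, 6, 7, 8, 1, 10, 9, 12, 13, 14, 16, 3] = (1 15 16 3 11 9)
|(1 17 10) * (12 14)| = |(1 17 10)(12 14)| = 6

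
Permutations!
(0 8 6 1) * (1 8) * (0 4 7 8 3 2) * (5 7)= (0 1 4 5 7 8 6 3 2)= [1, 4, 0, 2, 5, 7, 3, 8, 6]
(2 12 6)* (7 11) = (2 12 6)(7 11) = [0, 1, 12, 3, 4, 5, 2, 11, 8, 9, 10, 7, 6]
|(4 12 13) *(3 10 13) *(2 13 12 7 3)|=|(2 13 4 7 3 10 12)|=7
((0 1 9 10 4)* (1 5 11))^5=(0 10 1 5 4 9 11)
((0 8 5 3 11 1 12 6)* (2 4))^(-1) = (0 6 12 1 11 3 5 8)(2 4) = ((0 8 5 3 11 1 12 6)(2 4))^(-1)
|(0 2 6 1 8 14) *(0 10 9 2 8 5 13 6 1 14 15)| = 24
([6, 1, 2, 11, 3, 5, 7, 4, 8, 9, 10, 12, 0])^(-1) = (0 12 11 3 4 7 6)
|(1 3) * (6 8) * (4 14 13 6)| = |(1 3)(4 14 13 6 8)| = 10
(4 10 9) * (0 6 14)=(0 6 14)(4 10 9)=[6, 1, 2, 3, 10, 5, 14, 7, 8, 4, 9, 11, 12, 13, 0]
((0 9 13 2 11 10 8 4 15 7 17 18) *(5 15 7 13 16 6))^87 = ((0 9 16 6 5 15 13 2 11 10 8 4 7 17 18))^87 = (0 7 10 13 6)(2 5 9 17 8)(4 11 15 16 18)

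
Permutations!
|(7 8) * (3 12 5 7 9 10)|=7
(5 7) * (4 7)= [0, 1, 2, 3, 7, 4, 6, 5]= (4 7 5)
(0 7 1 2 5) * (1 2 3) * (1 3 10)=(0 7 2 5)(1 10)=[7, 10, 5, 3, 4, 0, 6, 2, 8, 9, 1]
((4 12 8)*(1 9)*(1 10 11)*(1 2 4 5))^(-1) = ((1 9 10 11 2 4 12 8 5))^(-1) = (1 5 8 12 4 2 11 10 9)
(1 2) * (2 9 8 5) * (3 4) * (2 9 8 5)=[0, 8, 1, 4, 3, 9, 6, 7, 2, 5]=(1 8 2)(3 4)(5 9)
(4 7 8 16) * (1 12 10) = (1 12 10)(4 7 8 16) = [0, 12, 2, 3, 7, 5, 6, 8, 16, 9, 1, 11, 10, 13, 14, 15, 4]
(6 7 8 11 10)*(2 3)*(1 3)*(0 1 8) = (0 1 3 2 8 11 10 6 7) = [1, 3, 8, 2, 4, 5, 7, 0, 11, 9, 6, 10]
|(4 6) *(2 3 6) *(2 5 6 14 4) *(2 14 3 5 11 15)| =|(2 5 6 14 4 11 15)| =7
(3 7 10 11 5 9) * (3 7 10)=(3 10 11 5 9 7)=[0, 1, 2, 10, 4, 9, 6, 3, 8, 7, 11, 5]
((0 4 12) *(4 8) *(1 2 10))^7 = (0 12 4 8)(1 2 10)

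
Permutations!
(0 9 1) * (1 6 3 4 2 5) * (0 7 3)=(0 9 6)(1 7 3 4 2 5)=[9, 7, 5, 4, 2, 1, 0, 3, 8, 6]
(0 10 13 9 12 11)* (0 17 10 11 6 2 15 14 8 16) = (0 11 17 10 13 9 12 6 2 15 14 8 16) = [11, 1, 15, 3, 4, 5, 2, 7, 16, 12, 13, 17, 6, 9, 8, 14, 0, 10]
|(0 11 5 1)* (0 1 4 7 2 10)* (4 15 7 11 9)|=9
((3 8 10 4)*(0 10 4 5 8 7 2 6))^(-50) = ((0 10 5 8 4 3 7 2 6))^(-50) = (0 4 6 8 2 5 7 10 3)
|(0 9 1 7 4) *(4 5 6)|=7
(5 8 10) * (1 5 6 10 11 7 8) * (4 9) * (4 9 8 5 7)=[0, 7, 2, 3, 8, 1, 10, 5, 11, 9, 6, 4]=(1 7 5)(4 8 11)(6 10)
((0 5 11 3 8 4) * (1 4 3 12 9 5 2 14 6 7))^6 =(0 4 1 7 6 14 2)(5 12)(9 11)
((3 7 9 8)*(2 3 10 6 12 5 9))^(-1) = ((2 3 7)(5 9 8 10 6 12))^(-1) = (2 7 3)(5 12 6 10 8 9)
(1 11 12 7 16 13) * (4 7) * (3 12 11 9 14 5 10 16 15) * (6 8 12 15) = (1 9 14 5 10 16 13)(3 15)(4 7 6 8 12) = [0, 9, 2, 15, 7, 10, 8, 6, 12, 14, 16, 11, 4, 1, 5, 3, 13]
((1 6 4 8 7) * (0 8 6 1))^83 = ((0 8 7)(4 6))^83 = (0 7 8)(4 6)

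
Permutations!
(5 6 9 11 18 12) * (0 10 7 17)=(0 10 7 17)(5 6 9 11 18 12)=[10, 1, 2, 3, 4, 6, 9, 17, 8, 11, 7, 18, 5, 13, 14, 15, 16, 0, 12]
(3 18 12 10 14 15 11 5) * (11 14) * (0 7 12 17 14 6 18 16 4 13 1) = (0 7 12 10 11 5 3 16 4 13 1)(6 18 17 14 15) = [7, 0, 2, 16, 13, 3, 18, 12, 8, 9, 11, 5, 10, 1, 15, 6, 4, 14, 17]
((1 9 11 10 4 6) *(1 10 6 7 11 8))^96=((1 9 8)(4 7 11 6 10))^96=(4 7 11 6 10)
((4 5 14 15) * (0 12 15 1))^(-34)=((0 12 15 4 5 14 1))^(-34)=(0 12 15 4 5 14 1)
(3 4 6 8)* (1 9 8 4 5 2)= (1 9 8 3 5 2)(4 6)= [0, 9, 1, 5, 6, 2, 4, 7, 3, 8]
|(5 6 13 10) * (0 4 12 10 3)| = 8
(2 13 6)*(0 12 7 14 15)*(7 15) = [12, 1, 13, 3, 4, 5, 2, 14, 8, 9, 10, 11, 15, 6, 7, 0] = (0 12 15)(2 13 6)(7 14)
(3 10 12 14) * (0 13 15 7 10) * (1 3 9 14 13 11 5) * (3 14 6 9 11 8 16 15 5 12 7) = (0 8 16 15 3)(1 14 11 12 13 5)(6 9)(7 10) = [8, 14, 2, 0, 4, 1, 9, 10, 16, 6, 7, 12, 13, 5, 11, 3, 15]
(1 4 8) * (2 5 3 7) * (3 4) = (1 3 7 2 5 4 8) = [0, 3, 5, 7, 8, 4, 6, 2, 1]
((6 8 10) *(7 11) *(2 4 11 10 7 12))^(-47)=((2 4 11 12)(6 8 7 10))^(-47)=(2 4 11 12)(6 8 7 10)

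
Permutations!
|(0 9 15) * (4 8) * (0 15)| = 2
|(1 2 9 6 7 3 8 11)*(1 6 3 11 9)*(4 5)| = 6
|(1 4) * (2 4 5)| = |(1 5 2 4)| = 4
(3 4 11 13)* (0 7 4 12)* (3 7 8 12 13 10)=(0 8 12)(3 13 7 4 11 10)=[8, 1, 2, 13, 11, 5, 6, 4, 12, 9, 3, 10, 0, 7]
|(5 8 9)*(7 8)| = |(5 7 8 9)| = 4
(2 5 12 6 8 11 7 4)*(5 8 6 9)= [0, 1, 8, 3, 2, 12, 6, 4, 11, 5, 10, 7, 9]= (2 8 11 7 4)(5 12 9)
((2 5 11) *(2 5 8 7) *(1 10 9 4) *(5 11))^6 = (11)(1 9)(4 10)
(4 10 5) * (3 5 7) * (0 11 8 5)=(0 11 8 5 4 10 7 3)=[11, 1, 2, 0, 10, 4, 6, 3, 5, 9, 7, 8]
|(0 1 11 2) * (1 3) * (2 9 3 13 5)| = |(0 13 5 2)(1 11 9 3)| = 4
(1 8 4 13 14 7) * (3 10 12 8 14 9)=(1 14 7)(3 10 12 8 4 13 9)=[0, 14, 2, 10, 13, 5, 6, 1, 4, 3, 12, 11, 8, 9, 7]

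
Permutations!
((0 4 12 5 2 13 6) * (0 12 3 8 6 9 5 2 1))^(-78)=((0 4 3 8 6 12 2 13 9 5 1))^(-78)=(0 1 5 9 13 2 12 6 8 3 4)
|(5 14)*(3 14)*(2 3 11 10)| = 6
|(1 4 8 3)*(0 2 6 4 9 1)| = |(0 2 6 4 8 3)(1 9)| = 6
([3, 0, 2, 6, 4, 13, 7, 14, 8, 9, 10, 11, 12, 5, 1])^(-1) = [1, 14, 2, 0, 4, 13, 3, 6, 8, 9, 10, 11, 12, 5, 7]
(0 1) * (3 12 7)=(0 1)(3 12 7)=[1, 0, 2, 12, 4, 5, 6, 3, 8, 9, 10, 11, 7]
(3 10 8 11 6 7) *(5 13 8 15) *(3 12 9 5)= (3 10 15)(5 13 8 11 6 7 12 9)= [0, 1, 2, 10, 4, 13, 7, 12, 11, 5, 15, 6, 9, 8, 14, 3]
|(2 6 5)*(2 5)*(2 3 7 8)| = |(2 6 3 7 8)| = 5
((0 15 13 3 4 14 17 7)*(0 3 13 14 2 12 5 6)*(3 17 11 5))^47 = (0 6 5 11 14 15)(2 4 3 12)(7 17)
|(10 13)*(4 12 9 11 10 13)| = |(13)(4 12 9 11 10)| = 5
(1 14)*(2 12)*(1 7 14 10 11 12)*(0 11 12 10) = [11, 0, 1, 3, 4, 5, 6, 14, 8, 9, 12, 10, 2, 13, 7] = (0 11 10 12 2 1)(7 14)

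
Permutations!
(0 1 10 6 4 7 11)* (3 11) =(0 1 10 6 4 7 3 11) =[1, 10, 2, 11, 7, 5, 4, 3, 8, 9, 6, 0]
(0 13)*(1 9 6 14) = (0 13)(1 9 6 14) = [13, 9, 2, 3, 4, 5, 14, 7, 8, 6, 10, 11, 12, 0, 1]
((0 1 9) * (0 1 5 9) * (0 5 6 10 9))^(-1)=(0 5 1 9 10 6)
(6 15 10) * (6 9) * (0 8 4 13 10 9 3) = (0 8 4 13 10 3)(6 15 9) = [8, 1, 2, 0, 13, 5, 15, 7, 4, 6, 3, 11, 12, 10, 14, 9]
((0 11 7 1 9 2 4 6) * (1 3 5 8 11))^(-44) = ((0 1 9 2 4 6)(3 5 8 11 7))^(-44) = (0 4 9)(1 6 2)(3 5 8 11 7)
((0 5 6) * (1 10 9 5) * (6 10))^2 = ((0 1 6)(5 10 9))^2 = (0 6 1)(5 9 10)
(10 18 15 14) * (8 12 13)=(8 12 13)(10 18 15 14)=[0, 1, 2, 3, 4, 5, 6, 7, 12, 9, 18, 11, 13, 8, 10, 14, 16, 17, 15]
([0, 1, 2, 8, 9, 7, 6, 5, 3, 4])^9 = [0, 1, 2, 8, 9, 7, 6, 5, 3, 4]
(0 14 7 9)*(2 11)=(0 14 7 9)(2 11)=[14, 1, 11, 3, 4, 5, 6, 9, 8, 0, 10, 2, 12, 13, 7]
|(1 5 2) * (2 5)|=|(5)(1 2)|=2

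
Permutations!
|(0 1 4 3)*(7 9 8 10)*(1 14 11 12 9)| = |(0 14 11 12 9 8 10 7 1 4 3)| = 11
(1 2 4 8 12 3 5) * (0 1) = (0 1 2 4 8 12 3 5) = [1, 2, 4, 5, 8, 0, 6, 7, 12, 9, 10, 11, 3]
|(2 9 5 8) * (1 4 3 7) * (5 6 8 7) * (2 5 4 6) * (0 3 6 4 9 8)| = 10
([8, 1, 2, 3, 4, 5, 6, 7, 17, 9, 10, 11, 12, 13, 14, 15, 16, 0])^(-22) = (0 17 8)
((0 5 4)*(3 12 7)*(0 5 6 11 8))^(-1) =(0 8 11 6)(3 7 12)(4 5)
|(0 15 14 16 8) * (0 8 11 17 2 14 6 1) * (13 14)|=|(0 15 6 1)(2 13 14 16 11 17)|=12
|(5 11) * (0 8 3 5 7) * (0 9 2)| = 8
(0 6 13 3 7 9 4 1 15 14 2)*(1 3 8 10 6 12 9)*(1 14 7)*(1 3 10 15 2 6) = (0 12 9 4 10 1 2)(6 13 8 15 7 14) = [12, 2, 0, 3, 10, 5, 13, 14, 15, 4, 1, 11, 9, 8, 6, 7]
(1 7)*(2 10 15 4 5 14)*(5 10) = (1 7)(2 5 14)(4 10 15) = [0, 7, 5, 3, 10, 14, 6, 1, 8, 9, 15, 11, 12, 13, 2, 4]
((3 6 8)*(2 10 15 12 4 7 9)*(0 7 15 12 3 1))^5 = ((0 7 9 2 10 12 4 15 3 6 8 1))^5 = (0 12 8 2 3 7 4 1 10 6 9 15)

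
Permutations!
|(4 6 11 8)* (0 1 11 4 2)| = 10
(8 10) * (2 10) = (2 10 8) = [0, 1, 10, 3, 4, 5, 6, 7, 2, 9, 8]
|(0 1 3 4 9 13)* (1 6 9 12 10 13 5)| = 10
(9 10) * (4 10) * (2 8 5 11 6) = (2 8 5 11 6)(4 10 9) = [0, 1, 8, 3, 10, 11, 2, 7, 5, 4, 9, 6]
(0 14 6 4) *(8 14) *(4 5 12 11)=[8, 1, 2, 3, 0, 12, 5, 7, 14, 9, 10, 4, 11, 13, 6]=(0 8 14 6 5 12 11 4)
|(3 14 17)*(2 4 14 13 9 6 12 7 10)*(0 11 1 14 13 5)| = 56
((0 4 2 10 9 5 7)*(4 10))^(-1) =((0 10 9 5 7)(2 4))^(-1) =(0 7 5 9 10)(2 4)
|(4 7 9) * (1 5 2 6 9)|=|(1 5 2 6 9 4 7)|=7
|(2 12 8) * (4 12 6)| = |(2 6 4 12 8)| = 5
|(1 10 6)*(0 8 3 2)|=|(0 8 3 2)(1 10 6)|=12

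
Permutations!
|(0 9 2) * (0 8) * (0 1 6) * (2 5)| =|(0 9 5 2 8 1 6)| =7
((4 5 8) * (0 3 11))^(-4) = (0 11 3)(4 8 5)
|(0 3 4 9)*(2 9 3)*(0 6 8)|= |(0 2 9 6 8)(3 4)|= 10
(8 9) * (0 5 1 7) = (0 5 1 7)(8 9) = [5, 7, 2, 3, 4, 1, 6, 0, 9, 8]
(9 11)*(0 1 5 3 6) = (0 1 5 3 6)(9 11) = [1, 5, 2, 6, 4, 3, 0, 7, 8, 11, 10, 9]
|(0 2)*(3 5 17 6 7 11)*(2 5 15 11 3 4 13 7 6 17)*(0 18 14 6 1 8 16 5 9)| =24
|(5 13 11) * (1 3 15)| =|(1 3 15)(5 13 11)| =3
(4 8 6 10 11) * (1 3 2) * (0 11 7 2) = (0 11 4 8 6 10 7 2 1 3) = [11, 3, 1, 0, 8, 5, 10, 2, 6, 9, 7, 4]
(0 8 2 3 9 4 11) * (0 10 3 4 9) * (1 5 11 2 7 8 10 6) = (0 10 3)(1 5 11 6)(2 4)(7 8) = [10, 5, 4, 0, 2, 11, 1, 8, 7, 9, 3, 6]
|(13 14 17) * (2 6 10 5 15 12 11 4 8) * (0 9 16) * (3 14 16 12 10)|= 39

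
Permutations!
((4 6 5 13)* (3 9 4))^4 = (3 5 4)(6 9 13)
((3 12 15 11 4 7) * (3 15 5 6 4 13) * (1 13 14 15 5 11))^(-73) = ((1 13 3 12 11 14 15)(4 7 5 6))^(-73) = (1 11 13 14 3 15 12)(4 6 5 7)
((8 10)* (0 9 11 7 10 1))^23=(0 11 10 1 9 7 8)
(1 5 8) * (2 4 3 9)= (1 5 8)(2 4 3 9)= [0, 5, 4, 9, 3, 8, 6, 7, 1, 2]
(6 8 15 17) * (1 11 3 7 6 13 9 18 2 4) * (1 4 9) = (1 11 3 7 6 8 15 17 13)(2 9 18) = [0, 11, 9, 7, 4, 5, 8, 6, 15, 18, 10, 3, 12, 1, 14, 17, 16, 13, 2]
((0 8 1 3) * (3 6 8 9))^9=(9)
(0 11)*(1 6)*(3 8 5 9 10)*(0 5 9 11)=[0, 6, 2, 8, 4, 11, 1, 7, 9, 10, 3, 5]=(1 6)(3 8 9 10)(5 11)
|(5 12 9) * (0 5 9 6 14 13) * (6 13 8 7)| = |(0 5 12 13)(6 14 8 7)| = 4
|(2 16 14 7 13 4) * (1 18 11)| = 6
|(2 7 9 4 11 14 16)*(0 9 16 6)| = |(0 9 4 11 14 6)(2 7 16)| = 6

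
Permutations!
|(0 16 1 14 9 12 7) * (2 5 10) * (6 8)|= |(0 16 1 14 9 12 7)(2 5 10)(6 8)|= 42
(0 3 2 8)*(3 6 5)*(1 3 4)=(0 6 5 4 1 3 2 8)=[6, 3, 8, 2, 1, 4, 5, 7, 0]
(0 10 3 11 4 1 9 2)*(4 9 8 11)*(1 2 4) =[10, 8, 0, 1, 2, 5, 6, 7, 11, 4, 3, 9] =(0 10 3 1 8 11 9 4 2)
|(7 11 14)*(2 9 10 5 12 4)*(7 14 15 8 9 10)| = 5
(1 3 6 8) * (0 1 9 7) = (0 1 3 6 8 9 7) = [1, 3, 2, 6, 4, 5, 8, 0, 9, 7]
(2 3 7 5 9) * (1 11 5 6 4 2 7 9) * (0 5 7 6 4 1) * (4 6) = (0 5)(1 11 7 6)(2 3 9 4) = [5, 11, 3, 9, 2, 0, 1, 6, 8, 4, 10, 7]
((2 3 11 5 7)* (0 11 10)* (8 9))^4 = ((0 11 5 7 2 3 10)(8 9))^4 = (0 2 11 3 5 10 7)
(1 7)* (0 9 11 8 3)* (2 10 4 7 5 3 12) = (0 9 11 8 12 2 10 4 7 1 5 3) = [9, 5, 10, 0, 7, 3, 6, 1, 12, 11, 4, 8, 2]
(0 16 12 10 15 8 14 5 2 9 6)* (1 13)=(0 16 12 10 15 8 14 5 2 9 6)(1 13)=[16, 13, 9, 3, 4, 2, 0, 7, 14, 6, 15, 11, 10, 1, 5, 8, 12]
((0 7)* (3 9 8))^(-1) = (0 7)(3 8 9)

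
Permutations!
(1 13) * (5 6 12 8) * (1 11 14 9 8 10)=(1 13 11 14 9 8 5 6 12 10)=[0, 13, 2, 3, 4, 6, 12, 7, 5, 8, 1, 14, 10, 11, 9]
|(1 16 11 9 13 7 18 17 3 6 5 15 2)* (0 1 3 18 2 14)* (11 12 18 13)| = |(0 1 16 12 18 17 13 7 2 3 6 5 15 14)(9 11)| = 14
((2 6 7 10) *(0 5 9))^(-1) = ((0 5 9)(2 6 7 10))^(-1) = (0 9 5)(2 10 7 6)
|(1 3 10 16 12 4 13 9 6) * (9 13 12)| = 6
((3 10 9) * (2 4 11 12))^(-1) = (2 12 11 4)(3 9 10) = ((2 4 11 12)(3 10 9))^(-1)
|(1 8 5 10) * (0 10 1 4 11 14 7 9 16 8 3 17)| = 13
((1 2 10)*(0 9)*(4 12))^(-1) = ((0 9)(1 2 10)(4 12))^(-1) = (0 9)(1 10 2)(4 12)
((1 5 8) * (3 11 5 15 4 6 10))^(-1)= ((1 15 4 6 10 3 11 5 8))^(-1)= (1 8 5 11 3 10 6 4 15)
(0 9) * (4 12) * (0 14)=(0 9 14)(4 12)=[9, 1, 2, 3, 12, 5, 6, 7, 8, 14, 10, 11, 4, 13, 0]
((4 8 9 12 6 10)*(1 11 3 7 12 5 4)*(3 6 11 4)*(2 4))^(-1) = ((1 2 4 8 9 5 3 7 12 11 6 10))^(-1) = (1 10 6 11 12 7 3 5 9 8 4 2)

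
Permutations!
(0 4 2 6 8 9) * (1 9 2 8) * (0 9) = (9)(0 4 8 2 6 1) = [4, 0, 6, 3, 8, 5, 1, 7, 2, 9]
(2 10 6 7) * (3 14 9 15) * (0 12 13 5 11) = (0 12 13 5 11)(2 10 6 7)(3 14 9 15) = [12, 1, 10, 14, 4, 11, 7, 2, 8, 15, 6, 0, 13, 5, 9, 3]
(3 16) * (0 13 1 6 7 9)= [13, 6, 2, 16, 4, 5, 7, 9, 8, 0, 10, 11, 12, 1, 14, 15, 3]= (0 13 1 6 7 9)(3 16)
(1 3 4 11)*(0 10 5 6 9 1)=(0 10 5 6 9 1 3 4 11)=[10, 3, 2, 4, 11, 6, 9, 7, 8, 1, 5, 0]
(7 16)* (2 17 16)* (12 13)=[0, 1, 17, 3, 4, 5, 6, 2, 8, 9, 10, 11, 13, 12, 14, 15, 7, 16]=(2 17 16 7)(12 13)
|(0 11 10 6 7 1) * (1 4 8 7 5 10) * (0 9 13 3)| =|(0 11 1 9 13 3)(4 8 7)(5 10 6)| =6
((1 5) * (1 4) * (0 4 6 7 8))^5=((0 4 1 5 6 7 8))^5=(0 7 5 4 8 6 1)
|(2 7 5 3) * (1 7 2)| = 4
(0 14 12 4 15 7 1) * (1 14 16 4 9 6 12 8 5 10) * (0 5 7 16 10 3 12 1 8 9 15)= (0 10 8 7 14 9 6 1 5 3 12 15 16 4)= [10, 5, 2, 12, 0, 3, 1, 14, 7, 6, 8, 11, 15, 13, 9, 16, 4]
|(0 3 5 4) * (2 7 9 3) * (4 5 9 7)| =6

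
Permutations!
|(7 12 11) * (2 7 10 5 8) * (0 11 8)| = 4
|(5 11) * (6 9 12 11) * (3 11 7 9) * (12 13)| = 4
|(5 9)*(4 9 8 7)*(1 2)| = 10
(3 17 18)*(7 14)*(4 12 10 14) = [0, 1, 2, 17, 12, 5, 6, 4, 8, 9, 14, 11, 10, 13, 7, 15, 16, 18, 3] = (3 17 18)(4 12 10 14 7)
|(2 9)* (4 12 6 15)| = |(2 9)(4 12 6 15)| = 4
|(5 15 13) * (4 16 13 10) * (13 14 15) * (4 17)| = |(4 16 14 15 10 17)(5 13)| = 6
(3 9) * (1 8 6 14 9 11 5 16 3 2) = (1 8 6 14 9 2)(3 11 5 16) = [0, 8, 1, 11, 4, 16, 14, 7, 6, 2, 10, 5, 12, 13, 9, 15, 3]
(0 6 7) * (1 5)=[6, 5, 2, 3, 4, 1, 7, 0]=(0 6 7)(1 5)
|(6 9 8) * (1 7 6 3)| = |(1 7 6 9 8 3)| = 6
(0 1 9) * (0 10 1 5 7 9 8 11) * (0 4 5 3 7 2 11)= [3, 8, 11, 7, 5, 2, 6, 9, 0, 10, 1, 4]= (0 3 7 9 10 1 8)(2 11 4 5)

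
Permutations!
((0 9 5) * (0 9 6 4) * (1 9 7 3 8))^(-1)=(0 4 6)(1 8 3 7 5 9)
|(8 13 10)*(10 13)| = 2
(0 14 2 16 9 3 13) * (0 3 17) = (0 14 2 16 9 17)(3 13) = [14, 1, 16, 13, 4, 5, 6, 7, 8, 17, 10, 11, 12, 3, 2, 15, 9, 0]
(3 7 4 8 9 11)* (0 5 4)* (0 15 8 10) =[5, 1, 2, 7, 10, 4, 6, 15, 9, 11, 0, 3, 12, 13, 14, 8] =(0 5 4 10)(3 7 15 8 9 11)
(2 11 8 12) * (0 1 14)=(0 1 14)(2 11 8 12)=[1, 14, 11, 3, 4, 5, 6, 7, 12, 9, 10, 8, 2, 13, 0]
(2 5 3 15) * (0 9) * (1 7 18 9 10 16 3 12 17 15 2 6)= (0 10 16 3 2 5 12 17 15 6 1 7 18 9)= [10, 7, 5, 2, 4, 12, 1, 18, 8, 0, 16, 11, 17, 13, 14, 6, 3, 15, 9]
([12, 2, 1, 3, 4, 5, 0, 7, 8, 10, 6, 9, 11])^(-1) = (0 6 10 9 11 12)(1 2)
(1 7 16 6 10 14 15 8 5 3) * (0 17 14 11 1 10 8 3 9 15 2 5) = (0 17 14 2 5 9 15 3 10 11 1 7 16 6 8) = [17, 7, 5, 10, 4, 9, 8, 16, 0, 15, 11, 1, 12, 13, 2, 3, 6, 14]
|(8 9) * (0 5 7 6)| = 4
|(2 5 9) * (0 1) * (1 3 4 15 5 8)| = |(0 3 4 15 5 9 2 8 1)| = 9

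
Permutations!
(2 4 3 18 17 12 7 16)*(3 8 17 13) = (2 4 8 17 12 7 16)(3 18 13) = [0, 1, 4, 18, 8, 5, 6, 16, 17, 9, 10, 11, 7, 3, 14, 15, 2, 12, 13]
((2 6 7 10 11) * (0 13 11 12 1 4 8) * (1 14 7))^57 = (0 13 11 2 6 1 4 8)(7 10 12 14)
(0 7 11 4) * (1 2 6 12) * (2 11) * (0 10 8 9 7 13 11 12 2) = [13, 12, 6, 3, 10, 5, 2, 0, 9, 7, 8, 4, 1, 11] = (0 13 11 4 10 8 9 7)(1 12)(2 6)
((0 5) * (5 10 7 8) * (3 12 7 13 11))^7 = ((0 10 13 11 3 12 7 8 5))^7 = (0 8 12 11 10 5 7 3 13)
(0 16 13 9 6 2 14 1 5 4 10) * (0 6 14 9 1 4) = (0 16 13 1 5)(2 9 14 4 10 6) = [16, 5, 9, 3, 10, 0, 2, 7, 8, 14, 6, 11, 12, 1, 4, 15, 13]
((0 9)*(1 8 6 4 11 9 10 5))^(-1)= ((0 10 5 1 8 6 4 11 9))^(-1)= (0 9 11 4 6 8 1 5 10)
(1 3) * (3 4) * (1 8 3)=(1 4)(3 8)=[0, 4, 2, 8, 1, 5, 6, 7, 3]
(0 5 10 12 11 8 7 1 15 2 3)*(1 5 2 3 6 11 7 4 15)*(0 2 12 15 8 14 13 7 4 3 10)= (0 12 4 8 3 2 6 11 14 13 7 5)(10 15)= [12, 1, 6, 2, 8, 0, 11, 5, 3, 9, 15, 14, 4, 7, 13, 10]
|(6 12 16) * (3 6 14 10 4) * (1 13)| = 14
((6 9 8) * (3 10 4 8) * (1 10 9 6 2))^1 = ((1 10 4 8 2)(3 9))^1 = (1 10 4 8 2)(3 9)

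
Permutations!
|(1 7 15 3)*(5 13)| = 4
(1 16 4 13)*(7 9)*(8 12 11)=(1 16 4 13)(7 9)(8 12 11)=[0, 16, 2, 3, 13, 5, 6, 9, 12, 7, 10, 8, 11, 1, 14, 15, 4]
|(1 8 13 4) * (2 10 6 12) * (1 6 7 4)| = |(1 8 13)(2 10 7 4 6 12)| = 6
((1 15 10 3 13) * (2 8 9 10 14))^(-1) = (1 13 3 10 9 8 2 14 15)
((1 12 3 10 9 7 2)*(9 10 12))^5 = ((1 9 7 2)(3 12))^5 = (1 9 7 2)(3 12)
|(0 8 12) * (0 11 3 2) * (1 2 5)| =|(0 8 12 11 3 5 1 2)| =8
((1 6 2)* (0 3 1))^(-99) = ((0 3 1 6 2))^(-99) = (0 3 1 6 2)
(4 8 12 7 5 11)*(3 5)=(3 5 11 4 8 12 7)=[0, 1, 2, 5, 8, 11, 6, 3, 12, 9, 10, 4, 7]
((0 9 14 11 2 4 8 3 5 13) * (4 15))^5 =(0 15 13 2 5 11 3 14 8 9 4)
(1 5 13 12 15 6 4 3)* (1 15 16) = (1 5 13 12 16)(3 15 6 4) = [0, 5, 2, 15, 3, 13, 4, 7, 8, 9, 10, 11, 16, 12, 14, 6, 1]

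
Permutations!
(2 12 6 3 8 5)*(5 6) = (2 12 5)(3 8 6) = [0, 1, 12, 8, 4, 2, 3, 7, 6, 9, 10, 11, 5]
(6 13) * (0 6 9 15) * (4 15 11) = [6, 1, 2, 3, 15, 5, 13, 7, 8, 11, 10, 4, 12, 9, 14, 0] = (0 6 13 9 11 4 15)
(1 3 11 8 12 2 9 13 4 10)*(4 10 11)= (1 3 4 11 8 12 2 9 13 10)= [0, 3, 9, 4, 11, 5, 6, 7, 12, 13, 1, 8, 2, 10]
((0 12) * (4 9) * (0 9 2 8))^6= (12)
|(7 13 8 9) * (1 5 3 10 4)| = 20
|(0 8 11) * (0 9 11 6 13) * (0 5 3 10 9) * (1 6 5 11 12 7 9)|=|(0 8 5 3 10 1 6 13 11)(7 9 12)|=9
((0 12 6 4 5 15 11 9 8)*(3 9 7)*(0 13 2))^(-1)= ((0 12 6 4 5 15 11 7 3 9 8 13 2))^(-1)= (0 2 13 8 9 3 7 11 15 5 4 6 12)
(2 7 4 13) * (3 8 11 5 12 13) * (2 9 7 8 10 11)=(2 8)(3 10 11 5 12 13 9 7 4)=[0, 1, 8, 10, 3, 12, 6, 4, 2, 7, 11, 5, 13, 9]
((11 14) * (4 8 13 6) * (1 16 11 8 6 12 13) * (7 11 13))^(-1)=((1 16 13 12 7 11 14 8)(4 6))^(-1)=(1 8 14 11 7 12 13 16)(4 6)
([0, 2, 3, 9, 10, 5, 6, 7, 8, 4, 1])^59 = [0, 10, 1, 2, 9, 5, 6, 7, 8, 3, 4]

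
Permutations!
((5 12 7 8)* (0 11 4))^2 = (0 4 11)(5 7)(8 12)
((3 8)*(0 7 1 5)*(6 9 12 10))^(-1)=((0 7 1 5)(3 8)(6 9 12 10))^(-1)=(0 5 1 7)(3 8)(6 10 12 9)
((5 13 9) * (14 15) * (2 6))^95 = ((2 6)(5 13 9)(14 15))^95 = (2 6)(5 9 13)(14 15)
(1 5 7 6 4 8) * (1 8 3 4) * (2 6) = [0, 5, 6, 4, 3, 7, 1, 2, 8] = (8)(1 5 7 2 6)(3 4)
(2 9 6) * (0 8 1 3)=(0 8 1 3)(2 9 6)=[8, 3, 9, 0, 4, 5, 2, 7, 1, 6]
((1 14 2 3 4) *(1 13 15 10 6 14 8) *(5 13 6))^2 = (2 4 14 3 6)(5 15)(10 13)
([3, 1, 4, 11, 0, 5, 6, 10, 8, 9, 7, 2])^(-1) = [4, 1, 11, 0, 2, 5, 6, 10, 8, 9, 7, 3]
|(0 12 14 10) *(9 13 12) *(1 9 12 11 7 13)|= 12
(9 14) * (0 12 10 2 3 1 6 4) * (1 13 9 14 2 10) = (14)(0 12 1 6 4)(2 3 13 9) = [12, 6, 3, 13, 0, 5, 4, 7, 8, 2, 10, 11, 1, 9, 14]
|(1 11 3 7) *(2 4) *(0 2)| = 12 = |(0 2 4)(1 11 3 7)|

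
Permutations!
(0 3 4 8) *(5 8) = [3, 1, 2, 4, 5, 8, 6, 7, 0] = (0 3 4 5 8)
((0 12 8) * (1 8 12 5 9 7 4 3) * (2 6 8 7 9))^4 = ((12)(0 5 2 6 8)(1 7 4 3))^4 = (12)(0 8 6 2 5)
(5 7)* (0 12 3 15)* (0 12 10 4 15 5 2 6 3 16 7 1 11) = (0 10 4 15 12 16 7 2 6 3 5 1 11) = [10, 11, 6, 5, 15, 1, 3, 2, 8, 9, 4, 0, 16, 13, 14, 12, 7]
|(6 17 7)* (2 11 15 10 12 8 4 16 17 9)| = |(2 11 15 10 12 8 4 16 17 7 6 9)| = 12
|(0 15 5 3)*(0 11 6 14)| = 7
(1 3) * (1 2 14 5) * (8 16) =(1 3 2 14 5)(8 16) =[0, 3, 14, 2, 4, 1, 6, 7, 16, 9, 10, 11, 12, 13, 5, 15, 8]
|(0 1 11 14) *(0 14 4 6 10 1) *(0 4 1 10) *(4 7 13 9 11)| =8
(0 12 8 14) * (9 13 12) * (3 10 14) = (0 9 13 12 8 3 10 14) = [9, 1, 2, 10, 4, 5, 6, 7, 3, 13, 14, 11, 8, 12, 0]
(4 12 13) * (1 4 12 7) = (1 4 7)(12 13) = [0, 4, 2, 3, 7, 5, 6, 1, 8, 9, 10, 11, 13, 12]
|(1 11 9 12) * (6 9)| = 5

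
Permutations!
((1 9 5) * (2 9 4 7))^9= ((1 4 7 2 9 5))^9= (1 2)(4 9)(5 7)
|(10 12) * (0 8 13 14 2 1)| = |(0 8 13 14 2 1)(10 12)| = 6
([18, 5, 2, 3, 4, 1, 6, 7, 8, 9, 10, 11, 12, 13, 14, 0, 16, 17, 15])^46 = [18, 1, 2, 3, 4, 5, 6, 7, 8, 9, 10, 11, 12, 13, 14, 0, 16, 17, 15]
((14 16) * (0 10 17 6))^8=(17)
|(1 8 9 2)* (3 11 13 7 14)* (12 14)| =|(1 8 9 2)(3 11 13 7 12 14)| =12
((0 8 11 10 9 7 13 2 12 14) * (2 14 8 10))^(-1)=((0 10 9 7 13 14)(2 12 8 11))^(-1)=(0 14 13 7 9 10)(2 11 8 12)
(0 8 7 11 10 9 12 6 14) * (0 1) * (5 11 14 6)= (0 8 7 14 1)(5 11 10 9 12)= [8, 0, 2, 3, 4, 11, 6, 14, 7, 12, 9, 10, 5, 13, 1]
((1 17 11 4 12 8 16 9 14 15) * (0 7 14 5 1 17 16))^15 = ((0 7 14 15 17 11 4 12 8)(1 16 9 5))^15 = (0 4 15)(1 5 9 16)(7 12 17)(8 11 14)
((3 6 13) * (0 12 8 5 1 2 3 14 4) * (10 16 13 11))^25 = ((0 12 8 5 1 2 3 6 11 10 16 13 14 4))^25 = (0 13 11 2 8 4 16 6 1 12 14 10 3 5)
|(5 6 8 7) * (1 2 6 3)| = 7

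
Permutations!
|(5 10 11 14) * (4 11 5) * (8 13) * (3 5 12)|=12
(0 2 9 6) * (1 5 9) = (0 2 1 5 9 6) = [2, 5, 1, 3, 4, 9, 0, 7, 8, 6]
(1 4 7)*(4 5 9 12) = (1 5 9 12 4 7) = [0, 5, 2, 3, 7, 9, 6, 1, 8, 12, 10, 11, 4]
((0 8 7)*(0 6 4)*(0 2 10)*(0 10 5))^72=(10)(0 7 4 5 8 6 2)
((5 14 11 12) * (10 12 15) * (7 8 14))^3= (5 14 10 7 11 12 8 15)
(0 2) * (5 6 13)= (0 2)(5 6 13)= [2, 1, 0, 3, 4, 6, 13, 7, 8, 9, 10, 11, 12, 5]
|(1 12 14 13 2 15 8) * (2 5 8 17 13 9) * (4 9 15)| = 24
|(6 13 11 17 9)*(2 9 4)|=7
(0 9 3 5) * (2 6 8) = [9, 1, 6, 5, 4, 0, 8, 7, 2, 3] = (0 9 3 5)(2 6 8)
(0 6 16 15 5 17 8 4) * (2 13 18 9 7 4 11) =(0 6 16 15 5 17 8 11 2 13 18 9 7 4) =[6, 1, 13, 3, 0, 17, 16, 4, 11, 7, 10, 2, 12, 18, 14, 5, 15, 8, 9]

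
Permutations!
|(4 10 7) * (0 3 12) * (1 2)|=6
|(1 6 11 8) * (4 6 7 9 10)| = |(1 7 9 10 4 6 11 8)| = 8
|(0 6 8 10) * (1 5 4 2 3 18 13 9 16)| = 36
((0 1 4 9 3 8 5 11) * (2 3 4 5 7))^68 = (11)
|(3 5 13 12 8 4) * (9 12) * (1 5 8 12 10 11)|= |(1 5 13 9 10 11)(3 8 4)|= 6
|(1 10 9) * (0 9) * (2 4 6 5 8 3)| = |(0 9 1 10)(2 4 6 5 8 3)| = 12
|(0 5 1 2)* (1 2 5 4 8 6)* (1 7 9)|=9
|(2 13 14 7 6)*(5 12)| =|(2 13 14 7 6)(5 12)| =10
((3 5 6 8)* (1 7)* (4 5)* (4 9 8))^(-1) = (1 7)(3 8 9)(4 6 5)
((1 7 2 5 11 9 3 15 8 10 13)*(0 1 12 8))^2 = (0 7 5 9 15 1 2 11 3)(8 13)(10 12)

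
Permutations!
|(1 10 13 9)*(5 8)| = 4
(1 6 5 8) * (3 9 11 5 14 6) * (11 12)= [0, 3, 2, 9, 4, 8, 14, 7, 1, 12, 10, 5, 11, 13, 6]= (1 3 9 12 11 5 8)(6 14)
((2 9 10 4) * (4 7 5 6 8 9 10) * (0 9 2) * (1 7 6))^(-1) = ((0 9 4)(1 7 5)(2 10 6 8))^(-1) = (0 4 9)(1 5 7)(2 8 6 10)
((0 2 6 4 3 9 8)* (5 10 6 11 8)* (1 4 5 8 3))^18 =(11)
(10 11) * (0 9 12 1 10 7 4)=[9, 10, 2, 3, 0, 5, 6, 4, 8, 12, 11, 7, 1]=(0 9 12 1 10 11 7 4)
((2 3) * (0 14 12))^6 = ((0 14 12)(2 3))^6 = (14)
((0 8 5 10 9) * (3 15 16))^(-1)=((0 8 5 10 9)(3 15 16))^(-1)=(0 9 10 5 8)(3 16 15)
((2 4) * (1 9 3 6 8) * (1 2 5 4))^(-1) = ((1 9 3 6 8 2)(4 5))^(-1) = (1 2 8 6 3 9)(4 5)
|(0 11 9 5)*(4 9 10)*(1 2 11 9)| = |(0 9 5)(1 2 11 10 4)| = 15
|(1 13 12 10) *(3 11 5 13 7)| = 8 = |(1 7 3 11 5 13 12 10)|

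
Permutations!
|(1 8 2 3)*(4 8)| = 5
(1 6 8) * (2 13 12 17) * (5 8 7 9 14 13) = [0, 6, 5, 3, 4, 8, 7, 9, 1, 14, 10, 11, 17, 12, 13, 15, 16, 2] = (1 6 7 9 14 13 12 17 2 5 8)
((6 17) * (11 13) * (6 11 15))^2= (6 11 15 17 13)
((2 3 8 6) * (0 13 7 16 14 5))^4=((0 13 7 16 14 5)(2 3 8 6))^4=(0 14 7)(5 16 13)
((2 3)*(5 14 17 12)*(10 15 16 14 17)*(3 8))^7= ((2 8 3)(5 17 12)(10 15 16 14))^7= (2 8 3)(5 17 12)(10 14 16 15)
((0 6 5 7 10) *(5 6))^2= ((0 5 7 10))^2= (0 7)(5 10)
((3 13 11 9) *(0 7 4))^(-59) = ((0 7 4)(3 13 11 9))^(-59) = (0 7 4)(3 13 11 9)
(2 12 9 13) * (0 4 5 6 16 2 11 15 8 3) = [4, 1, 12, 0, 5, 6, 16, 7, 3, 13, 10, 15, 9, 11, 14, 8, 2] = (0 4 5 6 16 2 12 9 13 11 15 8 3)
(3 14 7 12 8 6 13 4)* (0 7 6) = (0 7 12 8)(3 14 6 13 4) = [7, 1, 2, 14, 3, 5, 13, 12, 0, 9, 10, 11, 8, 4, 6]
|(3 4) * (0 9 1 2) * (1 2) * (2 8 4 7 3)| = |(0 9 8 4 2)(3 7)| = 10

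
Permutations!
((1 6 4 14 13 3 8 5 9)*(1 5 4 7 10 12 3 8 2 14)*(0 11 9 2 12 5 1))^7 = ((0 11 9 1 6 7 10 5 2 14 13 8 4)(3 12))^7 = (0 5 11 2 9 14 1 13 6 8 7 4 10)(3 12)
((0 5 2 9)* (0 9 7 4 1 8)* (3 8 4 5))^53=(9)(0 8 3)(1 4)(2 5 7)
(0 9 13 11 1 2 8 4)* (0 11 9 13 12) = (0 13 9 12)(1 2 8 4 11) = [13, 2, 8, 3, 11, 5, 6, 7, 4, 12, 10, 1, 0, 9]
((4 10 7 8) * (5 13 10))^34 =((4 5 13 10 7 8))^34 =(4 7 13)(5 8 10)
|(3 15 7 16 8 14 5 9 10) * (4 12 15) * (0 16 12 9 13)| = 12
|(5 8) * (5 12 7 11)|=|(5 8 12 7 11)|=5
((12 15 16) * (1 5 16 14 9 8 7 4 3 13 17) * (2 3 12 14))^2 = (1 16 9 7 12 2 13)(3 17 5 14 8 4 15)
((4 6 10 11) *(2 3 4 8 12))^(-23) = (2 3 4 6 10 11 8 12)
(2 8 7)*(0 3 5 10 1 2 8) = (0 3 5 10 1 2)(7 8) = [3, 2, 0, 5, 4, 10, 6, 8, 7, 9, 1]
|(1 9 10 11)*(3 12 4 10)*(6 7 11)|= 9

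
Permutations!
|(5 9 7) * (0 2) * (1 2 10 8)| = |(0 10 8 1 2)(5 9 7)| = 15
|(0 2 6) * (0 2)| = 2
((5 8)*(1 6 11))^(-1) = ((1 6 11)(5 8))^(-1) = (1 11 6)(5 8)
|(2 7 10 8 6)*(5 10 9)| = 7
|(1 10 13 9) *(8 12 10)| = 6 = |(1 8 12 10 13 9)|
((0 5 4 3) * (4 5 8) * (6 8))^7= ((0 6 8 4 3))^7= (0 8 3 6 4)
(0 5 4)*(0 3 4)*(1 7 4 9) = (0 5)(1 7 4 3 9) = [5, 7, 2, 9, 3, 0, 6, 4, 8, 1]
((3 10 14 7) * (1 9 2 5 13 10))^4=(1 13 3 5 7 2 14 9 10)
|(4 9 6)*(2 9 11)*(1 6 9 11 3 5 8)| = |(1 6 4 3 5 8)(2 11)| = 6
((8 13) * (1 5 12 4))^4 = ((1 5 12 4)(8 13))^4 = (13)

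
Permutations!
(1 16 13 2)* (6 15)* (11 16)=[0, 11, 1, 3, 4, 5, 15, 7, 8, 9, 10, 16, 12, 2, 14, 6, 13]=(1 11 16 13 2)(6 15)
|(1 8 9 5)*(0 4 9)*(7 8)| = 7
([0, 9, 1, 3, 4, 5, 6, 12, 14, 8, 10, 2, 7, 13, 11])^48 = (14)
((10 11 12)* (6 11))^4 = ((6 11 12 10))^4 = (12)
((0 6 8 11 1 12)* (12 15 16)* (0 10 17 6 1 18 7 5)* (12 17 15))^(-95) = (0 11 16 1 18 17 12 7 6 10 5 8 15)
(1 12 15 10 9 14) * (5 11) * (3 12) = [0, 3, 2, 12, 4, 11, 6, 7, 8, 14, 9, 5, 15, 13, 1, 10] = (1 3 12 15 10 9 14)(5 11)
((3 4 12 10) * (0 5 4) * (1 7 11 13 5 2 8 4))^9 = ((0 2 8 4 12 10 3)(1 7 11 13 5))^9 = (0 8 12 3 2 4 10)(1 5 13 11 7)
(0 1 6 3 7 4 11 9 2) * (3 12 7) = (0 1 6 12 7 4 11 9 2) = [1, 6, 0, 3, 11, 5, 12, 4, 8, 2, 10, 9, 7]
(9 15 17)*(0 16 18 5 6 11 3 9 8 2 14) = (0 16 18 5 6 11 3 9 15 17 8 2 14) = [16, 1, 14, 9, 4, 6, 11, 7, 2, 15, 10, 3, 12, 13, 0, 17, 18, 8, 5]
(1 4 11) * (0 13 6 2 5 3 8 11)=(0 13 6 2 5 3 8 11 1 4)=[13, 4, 5, 8, 0, 3, 2, 7, 11, 9, 10, 1, 12, 6]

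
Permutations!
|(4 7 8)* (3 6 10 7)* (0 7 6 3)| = 4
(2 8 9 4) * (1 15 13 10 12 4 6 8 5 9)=(1 15 13 10 12 4 2 5 9 6 8)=[0, 15, 5, 3, 2, 9, 8, 7, 1, 6, 12, 11, 4, 10, 14, 13]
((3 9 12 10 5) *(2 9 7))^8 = ((2 9 12 10 5 3 7))^8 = (2 9 12 10 5 3 7)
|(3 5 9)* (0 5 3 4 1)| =5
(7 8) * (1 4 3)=[0, 4, 2, 1, 3, 5, 6, 8, 7]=(1 4 3)(7 8)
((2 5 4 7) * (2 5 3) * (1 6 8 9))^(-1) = (1 9 8 6)(2 3)(4 5 7)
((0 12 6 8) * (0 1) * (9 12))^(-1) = ((0 9 12 6 8 1))^(-1) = (0 1 8 6 12 9)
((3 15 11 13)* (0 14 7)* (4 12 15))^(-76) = (0 7 14)(3 12 11)(4 15 13)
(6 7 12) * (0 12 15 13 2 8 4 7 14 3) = (0 12 6 14 3)(2 8 4 7 15 13) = [12, 1, 8, 0, 7, 5, 14, 15, 4, 9, 10, 11, 6, 2, 3, 13]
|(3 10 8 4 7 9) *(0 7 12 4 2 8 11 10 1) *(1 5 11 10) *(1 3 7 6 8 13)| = 6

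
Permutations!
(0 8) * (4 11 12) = (0 8)(4 11 12) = [8, 1, 2, 3, 11, 5, 6, 7, 0, 9, 10, 12, 4]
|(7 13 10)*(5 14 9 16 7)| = 7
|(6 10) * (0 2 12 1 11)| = |(0 2 12 1 11)(6 10)| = 10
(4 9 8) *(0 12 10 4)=(0 12 10 4 9 8)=[12, 1, 2, 3, 9, 5, 6, 7, 0, 8, 4, 11, 10]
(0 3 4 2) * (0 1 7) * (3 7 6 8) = (0 7)(1 6 8 3 4 2) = [7, 6, 1, 4, 2, 5, 8, 0, 3]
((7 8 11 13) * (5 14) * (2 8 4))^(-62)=((2 8 11 13 7 4)(5 14))^(-62)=(14)(2 7 11)(4 13 8)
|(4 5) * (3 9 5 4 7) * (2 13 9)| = 6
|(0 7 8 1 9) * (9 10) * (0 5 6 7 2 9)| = 9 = |(0 2 9 5 6 7 8 1 10)|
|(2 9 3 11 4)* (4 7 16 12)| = 8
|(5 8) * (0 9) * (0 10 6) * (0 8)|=6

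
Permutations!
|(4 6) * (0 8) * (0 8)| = 2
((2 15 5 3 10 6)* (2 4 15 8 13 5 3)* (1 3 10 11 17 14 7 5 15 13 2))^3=(1 17 5 11 7 3 14)(2 8)(4 10 13 6 15)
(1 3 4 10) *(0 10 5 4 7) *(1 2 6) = (0 10 2 6 1 3 7)(4 5) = [10, 3, 6, 7, 5, 4, 1, 0, 8, 9, 2]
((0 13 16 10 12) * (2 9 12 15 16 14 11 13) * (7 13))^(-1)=(0 12 9 2)(7 11 14 13)(10 16 15)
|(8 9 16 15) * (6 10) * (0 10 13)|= 4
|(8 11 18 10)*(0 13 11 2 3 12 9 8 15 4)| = 35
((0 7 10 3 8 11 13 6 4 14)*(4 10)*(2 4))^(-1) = (0 14 4 2 7)(3 10 6 13 11 8)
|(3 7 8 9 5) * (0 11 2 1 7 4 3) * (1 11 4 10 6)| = |(0 4 3 10 6 1 7 8 9 5)(2 11)| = 10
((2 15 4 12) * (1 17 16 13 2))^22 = (1 4 2 16)(12 15 13 17)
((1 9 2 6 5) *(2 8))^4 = ((1 9 8 2 6 5))^4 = (1 6 8)(2 9 5)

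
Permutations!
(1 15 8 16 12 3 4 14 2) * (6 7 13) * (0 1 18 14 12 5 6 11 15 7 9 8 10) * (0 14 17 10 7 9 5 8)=(0 1 9)(2 18 17 10 14)(3 4 12)(5 6)(7 13 11 15)(8 16)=[1, 9, 18, 4, 12, 6, 5, 13, 16, 0, 14, 15, 3, 11, 2, 7, 8, 10, 17]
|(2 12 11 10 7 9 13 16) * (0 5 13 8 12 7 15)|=12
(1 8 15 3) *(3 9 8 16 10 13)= [0, 16, 2, 1, 4, 5, 6, 7, 15, 8, 13, 11, 12, 3, 14, 9, 10]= (1 16 10 13 3)(8 15 9)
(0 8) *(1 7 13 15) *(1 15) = (15)(0 8)(1 7 13) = [8, 7, 2, 3, 4, 5, 6, 13, 0, 9, 10, 11, 12, 1, 14, 15]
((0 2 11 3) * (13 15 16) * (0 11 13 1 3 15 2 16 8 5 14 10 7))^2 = (0 1 11 8 14 7 16 3 15 5 10)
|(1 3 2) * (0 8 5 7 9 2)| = 8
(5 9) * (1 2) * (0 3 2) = (0 3 2 1)(5 9) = [3, 0, 1, 2, 4, 9, 6, 7, 8, 5]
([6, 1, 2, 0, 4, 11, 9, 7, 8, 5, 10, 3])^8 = (0 9 11)(3 6 5)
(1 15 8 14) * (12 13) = (1 15 8 14)(12 13) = [0, 15, 2, 3, 4, 5, 6, 7, 14, 9, 10, 11, 13, 12, 1, 8]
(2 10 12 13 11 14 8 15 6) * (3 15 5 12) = [0, 1, 10, 15, 4, 12, 2, 7, 5, 9, 3, 14, 13, 11, 8, 6] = (2 10 3 15 6)(5 12 13 11 14 8)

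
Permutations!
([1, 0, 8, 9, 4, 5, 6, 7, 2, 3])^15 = [1, 0, 8, 9, 4, 5, 6, 7, 2, 3]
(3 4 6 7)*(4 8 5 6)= (3 8 5 6 7)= [0, 1, 2, 8, 4, 6, 7, 3, 5]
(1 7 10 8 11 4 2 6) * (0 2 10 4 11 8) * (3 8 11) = (0 2 6 1 7 4 10)(3 8 11) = [2, 7, 6, 8, 10, 5, 1, 4, 11, 9, 0, 3]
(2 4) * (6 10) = (2 4)(6 10) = [0, 1, 4, 3, 2, 5, 10, 7, 8, 9, 6]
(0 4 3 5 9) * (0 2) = [4, 1, 0, 5, 3, 9, 6, 7, 8, 2] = (0 4 3 5 9 2)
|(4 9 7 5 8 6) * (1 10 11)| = 6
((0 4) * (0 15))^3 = ((0 4 15))^3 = (15)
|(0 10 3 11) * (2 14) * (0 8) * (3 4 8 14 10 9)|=9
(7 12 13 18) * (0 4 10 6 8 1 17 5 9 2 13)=[4, 17, 13, 3, 10, 9, 8, 12, 1, 2, 6, 11, 0, 18, 14, 15, 16, 5, 7]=(0 4 10 6 8 1 17 5 9 2 13 18 7 12)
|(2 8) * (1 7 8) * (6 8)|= |(1 7 6 8 2)|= 5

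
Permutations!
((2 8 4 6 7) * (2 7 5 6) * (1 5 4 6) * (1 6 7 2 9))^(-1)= ((1 5 6 4 9)(2 8 7))^(-1)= (1 9 4 6 5)(2 7 8)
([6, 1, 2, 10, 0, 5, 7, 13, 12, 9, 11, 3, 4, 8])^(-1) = (0 4 12 8 13 7 6)(3 11 10)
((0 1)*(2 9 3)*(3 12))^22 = ((0 1)(2 9 12 3))^22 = (2 12)(3 9)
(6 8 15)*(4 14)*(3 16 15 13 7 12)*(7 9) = (3 16 15 6 8 13 9 7 12)(4 14) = [0, 1, 2, 16, 14, 5, 8, 12, 13, 7, 10, 11, 3, 9, 4, 6, 15]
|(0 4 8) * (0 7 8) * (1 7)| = 6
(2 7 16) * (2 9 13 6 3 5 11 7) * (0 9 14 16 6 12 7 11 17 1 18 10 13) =(0 9)(1 18 10 13 12 7 6 3 5 17)(14 16) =[9, 18, 2, 5, 4, 17, 3, 6, 8, 0, 13, 11, 7, 12, 16, 15, 14, 1, 10]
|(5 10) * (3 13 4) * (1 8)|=|(1 8)(3 13 4)(5 10)|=6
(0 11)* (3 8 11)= (0 3 8 11)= [3, 1, 2, 8, 4, 5, 6, 7, 11, 9, 10, 0]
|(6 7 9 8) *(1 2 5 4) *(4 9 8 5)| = 6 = |(1 2 4)(5 9)(6 7 8)|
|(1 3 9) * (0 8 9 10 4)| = 7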